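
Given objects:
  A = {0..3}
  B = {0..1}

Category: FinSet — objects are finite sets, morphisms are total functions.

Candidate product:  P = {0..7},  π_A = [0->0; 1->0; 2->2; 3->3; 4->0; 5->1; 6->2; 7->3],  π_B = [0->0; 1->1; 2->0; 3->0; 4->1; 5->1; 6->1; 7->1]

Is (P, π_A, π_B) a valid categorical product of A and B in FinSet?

|A|·|B| = 4·2 = 8;  |P| = 8
Check the pairing map k ↦ (π_A(k), π_B(k)):
  0 -> (0,0)
  1 -> (0,1)
  2 -> (2,0)
  3 -> (3,0)
  4 -> (0,1)  ✗ repeats pair of k=1
  5 -> (1,1)
  6 -> (2,1)
  7 -> (3,1)
distinct pairs in image: 7 / 8 needed
  → (0,1) hit at k=1 and k=4

Answer: NOT A VALID PRODUCT — duplicate pair at indices 4,1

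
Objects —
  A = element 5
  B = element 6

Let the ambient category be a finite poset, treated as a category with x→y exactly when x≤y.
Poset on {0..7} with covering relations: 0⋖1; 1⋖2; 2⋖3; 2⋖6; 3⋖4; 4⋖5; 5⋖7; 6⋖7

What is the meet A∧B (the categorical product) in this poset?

Answer: A∧B = 2

Derivation:
Lower bounds of A=5 and B=6: {0,1,2}
  0 ≤ 2
  1 ≤ 2
  2 ≤ 2
glb = 2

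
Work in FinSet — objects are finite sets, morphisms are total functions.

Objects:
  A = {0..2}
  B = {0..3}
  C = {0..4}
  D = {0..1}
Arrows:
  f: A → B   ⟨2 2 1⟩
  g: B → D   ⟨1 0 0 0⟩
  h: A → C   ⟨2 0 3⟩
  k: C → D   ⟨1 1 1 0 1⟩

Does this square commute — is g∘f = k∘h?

Answer: DOES NOT COMMUTE

Derivation:
Path 1 = f;g:
  0 f→2 g→0
  1 f→2 g→0
  2 f→1 g→0
  composite₁ = ⟨0 0 0⟩
Path 2 = h;k:
  0 h→2 k→1
  1 h→0 k→1
  2 h→3 k→0
  composite₂ = ⟨1 1 0⟩
Equal? differ; not commutative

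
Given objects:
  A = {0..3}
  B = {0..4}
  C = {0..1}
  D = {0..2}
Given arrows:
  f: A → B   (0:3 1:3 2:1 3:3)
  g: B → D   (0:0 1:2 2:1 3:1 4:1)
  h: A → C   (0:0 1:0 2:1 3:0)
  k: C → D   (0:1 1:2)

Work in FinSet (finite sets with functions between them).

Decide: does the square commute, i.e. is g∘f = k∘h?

Answer: COMMUTES

Trace:
1) trace f;g:
  0 f→3 g→1
  1 f→3 g→1
  2 f→1 g→2
  3 f→3 g→1
  result₁ = (0:1 1:1 2:2 3:1)
2) trace h;k:
  0 h→0 k→1
  1 h→0 k→1
  2 h→1 k→2
  3 h→0 k→1
  result₂ = (0:1 1:1 2:2 3:1)
Equal? YES — commutes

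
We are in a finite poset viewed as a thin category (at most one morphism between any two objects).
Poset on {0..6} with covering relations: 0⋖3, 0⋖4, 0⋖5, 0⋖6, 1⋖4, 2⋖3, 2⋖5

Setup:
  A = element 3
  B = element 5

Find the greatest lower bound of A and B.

Answer: NO MEET EXISTS

Derivation:
Lower bounds of A=3 and B=5: {0,2}
  maximal lower bounds 0 and 2 are incomparable: neither 0⊑2 nor 2⊑0
→ no greatest lower bound exists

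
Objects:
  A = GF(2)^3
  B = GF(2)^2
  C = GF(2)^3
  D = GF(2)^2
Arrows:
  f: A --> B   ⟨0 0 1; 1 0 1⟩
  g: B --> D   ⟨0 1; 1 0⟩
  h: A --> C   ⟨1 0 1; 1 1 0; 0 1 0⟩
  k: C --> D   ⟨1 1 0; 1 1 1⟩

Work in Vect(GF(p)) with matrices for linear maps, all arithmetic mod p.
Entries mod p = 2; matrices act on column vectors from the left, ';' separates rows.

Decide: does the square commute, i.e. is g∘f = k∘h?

Along f;g (path 1):
  e0=⟨1,0,0⟩ f-->⟨0,1⟩ g-->⟨1,0⟩
  e1=⟨0,1,0⟩ f-->⟨0,0⟩ g-->⟨0,0⟩
  e2=⟨0,0,1⟩ f-->⟨1,1⟩ g-->⟨1,1⟩
  result₁ = ⟨1 0 1; 0 0 1⟩
Along h;k (path 2):
  e0=⟨1,0,0⟩ h-->⟨1,1,0⟩ k-->⟨0,0⟩
  e1=⟨0,1,0⟩ h-->⟨0,1,1⟩ k-->⟨1,0⟩
  e2=⟨0,0,1⟩ h-->⟨1,0,0⟩ k-->⟨1,1⟩
  result₂ = ⟨0 1 1; 0 0 1⟩
Equal? distinct morphisms ✗

Answer: DOES NOT COMMUTE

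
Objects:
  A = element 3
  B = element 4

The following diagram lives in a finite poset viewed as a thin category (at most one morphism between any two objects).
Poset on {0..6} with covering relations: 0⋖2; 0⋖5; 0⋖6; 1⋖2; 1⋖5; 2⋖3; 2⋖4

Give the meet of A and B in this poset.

Answer: A∧B = 2

Work:
Common predecessors of 3,4: {0,1,2}
  0 ⊑ 2
  1 ⊑ 2
  2 ⊑ 2
glb = 2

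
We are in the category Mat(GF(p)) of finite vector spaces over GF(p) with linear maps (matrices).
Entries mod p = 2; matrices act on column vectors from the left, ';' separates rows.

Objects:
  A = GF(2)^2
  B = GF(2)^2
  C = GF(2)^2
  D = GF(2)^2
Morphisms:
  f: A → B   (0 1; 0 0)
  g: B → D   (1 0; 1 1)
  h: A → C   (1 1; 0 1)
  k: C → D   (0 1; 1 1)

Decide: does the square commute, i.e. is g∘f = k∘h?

Along f;g (path 1):
  e0=⟨1,0⟩ f→⟨0,0⟩ g→⟨0,0⟩
  e1=⟨0,1⟩ f→⟨1,0⟩ g→⟨1,1⟩
  result₁ = (0 1; 0 1)
Along h;k (path 2):
  e0=⟨1,0⟩ h→⟨1,0⟩ k→⟨0,1⟩
  e1=⟨0,1⟩ h→⟨1,1⟩ k→⟨1,0⟩
  result₂ = (0 1; 1 0)
Equal? differ; not commutative

Answer: DOES NOT COMMUTE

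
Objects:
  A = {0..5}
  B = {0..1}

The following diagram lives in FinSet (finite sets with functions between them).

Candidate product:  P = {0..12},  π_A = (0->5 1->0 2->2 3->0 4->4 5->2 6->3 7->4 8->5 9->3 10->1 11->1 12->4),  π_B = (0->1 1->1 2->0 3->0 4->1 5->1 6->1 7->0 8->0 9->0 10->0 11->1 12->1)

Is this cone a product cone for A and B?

Answer: NOT A VALID PRODUCT — |P|=13 ≠ |A|·|B|=12

Work:
|A|·|B| = 6·2 = 12;  |P| = 13
  → cardinalities differ; no bijection possible.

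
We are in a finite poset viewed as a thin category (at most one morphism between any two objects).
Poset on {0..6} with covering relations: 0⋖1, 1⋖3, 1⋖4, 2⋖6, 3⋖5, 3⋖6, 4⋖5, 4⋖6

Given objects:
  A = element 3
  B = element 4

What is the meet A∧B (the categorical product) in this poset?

Answer: A∧B = 1

Work:
Lower bounds of A=3 and B=4: {0,1}
  0 ⊑ 1
  1 ⊑ 1
glb = 1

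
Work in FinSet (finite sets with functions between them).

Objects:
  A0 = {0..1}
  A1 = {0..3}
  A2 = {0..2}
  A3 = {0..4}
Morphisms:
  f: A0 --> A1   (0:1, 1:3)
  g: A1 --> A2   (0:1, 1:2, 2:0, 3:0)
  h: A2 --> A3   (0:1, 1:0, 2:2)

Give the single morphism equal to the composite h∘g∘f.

  0 f-->1 g-->2 h-->2
  1 f-->3 g-->0 h-->1
composite: (0:2, 1:1)

Answer: (0:2, 1:1)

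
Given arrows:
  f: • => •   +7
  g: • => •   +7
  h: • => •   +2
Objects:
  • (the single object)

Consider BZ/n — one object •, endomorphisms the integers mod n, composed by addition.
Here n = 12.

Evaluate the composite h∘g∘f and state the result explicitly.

  0 +7≡7 +7≡2 +2≡4  (mod 12)
⟦path⟧: +4

Answer: +4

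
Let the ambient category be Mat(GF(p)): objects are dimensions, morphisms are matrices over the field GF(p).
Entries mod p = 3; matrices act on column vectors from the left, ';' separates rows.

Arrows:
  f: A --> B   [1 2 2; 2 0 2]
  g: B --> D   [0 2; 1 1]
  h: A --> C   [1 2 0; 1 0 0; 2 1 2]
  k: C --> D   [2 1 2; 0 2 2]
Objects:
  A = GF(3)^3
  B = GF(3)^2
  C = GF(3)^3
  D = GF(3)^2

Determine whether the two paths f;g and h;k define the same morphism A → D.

Answer: COMMUTES

Derivation:
Along f;g (path 1):
  e0=[1,0,0] f-->[1,2] g-->[1,0]
  e1=[0,1,0] f-->[2,0] g-->[0,2]
  e2=[0,0,1] f-->[2,2] g-->[1,1]
  result₁ = [1 0 1; 0 2 1]
Along h;k (path 2):
  e0=[1,0,0] h-->[1,1,2] k-->[1,0]
  e1=[0,1,0] h-->[2,0,1] k-->[0,2]
  e2=[0,0,1] h-->[0,0,2] k-->[1,1]
  result₂ = [1 0 1; 0 2 1]
Equal? equal; square commutes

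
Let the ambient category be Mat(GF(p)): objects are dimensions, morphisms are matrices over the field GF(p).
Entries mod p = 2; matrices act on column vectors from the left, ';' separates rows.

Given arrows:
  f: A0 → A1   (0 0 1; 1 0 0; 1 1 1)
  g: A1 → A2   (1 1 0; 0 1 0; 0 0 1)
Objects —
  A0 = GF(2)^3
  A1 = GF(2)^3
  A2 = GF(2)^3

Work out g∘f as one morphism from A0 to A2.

  e0=[1,0,0] f→[0,1,1] g→[1,1,1]
  e1=[0,1,0] f→[0,0,1] g→[0,0,1]
  e2=[0,0,1] f→[1,0,1] g→[1,0,1]
result: (1 0 1; 1 0 0; 1 1 1)

Answer: (1 0 1; 1 0 0; 1 1 1)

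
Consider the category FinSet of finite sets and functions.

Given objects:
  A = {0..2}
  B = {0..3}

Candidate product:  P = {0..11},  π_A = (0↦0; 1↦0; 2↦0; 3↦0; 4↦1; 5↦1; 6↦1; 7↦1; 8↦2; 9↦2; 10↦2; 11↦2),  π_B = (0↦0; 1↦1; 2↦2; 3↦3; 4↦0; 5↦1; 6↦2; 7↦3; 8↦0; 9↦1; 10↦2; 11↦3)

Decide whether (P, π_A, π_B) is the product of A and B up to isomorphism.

Answer: VALID PRODUCT

Derivation:
|A|·|B| = 3·4 = 12;  |P| = 12
Check the pairing map k ↦ (π_A(k), π_B(k)):
  0 ↦ (0,0)
  1 ↦ (0,1)
  2 ↦ (0,2)
  3 ↦ (0,3)
  4 ↦ (1,0)
  5 ↦ (1,1)
  6 ↦ (1,2)
  7 ↦ (1,3)
  8 ↦ (2,0)
  9 ↦ (2,1)
  10 ↦ (2,2)
  11 ↦ (2,3)
distinct pairs in image: 12 / 12 needed
  → bijection onto A×B; projections well-typed.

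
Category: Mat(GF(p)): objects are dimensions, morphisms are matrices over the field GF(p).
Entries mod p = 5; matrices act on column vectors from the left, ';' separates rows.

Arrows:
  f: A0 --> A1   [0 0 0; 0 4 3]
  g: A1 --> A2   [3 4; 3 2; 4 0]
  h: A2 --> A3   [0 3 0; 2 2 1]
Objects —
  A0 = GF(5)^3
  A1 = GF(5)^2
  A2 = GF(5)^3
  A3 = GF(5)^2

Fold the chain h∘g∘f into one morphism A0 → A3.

Answer: [0 4 3; 0 3 1]

Derivation:
  e0=⟨1,0,0⟩ f-->⟨0,0⟩ g-->⟨0,0,0⟩ h-->⟨0,0⟩
  e1=⟨0,1,0⟩ f-->⟨0,4⟩ g-->⟨1,3,0⟩ h-->⟨4,3⟩
  e2=⟨0,0,1⟩ f-->⟨0,3⟩ g-->⟨2,1,0⟩ h-->⟨3,1⟩
result: [0 4 3; 0 3 1]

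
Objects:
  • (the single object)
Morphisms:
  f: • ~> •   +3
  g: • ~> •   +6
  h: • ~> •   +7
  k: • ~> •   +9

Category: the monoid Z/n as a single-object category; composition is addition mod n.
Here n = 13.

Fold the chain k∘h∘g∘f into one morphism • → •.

  0 +3≡3 +6≡9 +7≡3 +9≡12  (mod 13)
⟦path⟧: +12

Answer: +12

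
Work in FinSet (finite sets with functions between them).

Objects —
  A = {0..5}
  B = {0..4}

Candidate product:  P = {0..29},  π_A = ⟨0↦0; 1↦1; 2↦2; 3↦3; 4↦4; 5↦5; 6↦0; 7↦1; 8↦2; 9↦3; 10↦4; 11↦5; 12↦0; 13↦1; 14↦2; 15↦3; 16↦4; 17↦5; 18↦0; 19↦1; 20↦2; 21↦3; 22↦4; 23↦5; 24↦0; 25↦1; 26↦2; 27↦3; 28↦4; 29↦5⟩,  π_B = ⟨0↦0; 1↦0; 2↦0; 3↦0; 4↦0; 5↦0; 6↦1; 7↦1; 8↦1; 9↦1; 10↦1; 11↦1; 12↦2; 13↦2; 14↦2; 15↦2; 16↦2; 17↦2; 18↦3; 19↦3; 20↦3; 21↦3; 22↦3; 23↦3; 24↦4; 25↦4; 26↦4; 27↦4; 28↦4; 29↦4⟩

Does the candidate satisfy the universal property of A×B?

|A|·|B| = 6·5 = 30;  |P| = 30
Check the pairing map k ↦ (π_A(k), π_B(k)):
  0 ↦ (0,0)
  1 ↦ (1,0)
  2 ↦ (2,0)
  3 ↦ (3,0)
  4 ↦ (4,0)
  5 ↦ (5,0)
  6 ↦ (0,1)
  7 ↦ (1,1)
  8 ↦ (2,1)
  9 ↦ (3,1)
  10 ↦ (4,1)
  11 ↦ (5,1)
  12 ↦ (0,2)
  13 ↦ (1,2)
  14 ↦ (2,2)
  15 ↦ (3,2)
  16 ↦ (4,2)
  17 ↦ (5,2)
  18 ↦ (0,3)
  19 ↦ (1,3)
  20 ↦ (2,3)
  21 ↦ (3,3)
  22 ↦ (4,3)
  23 ↦ (5,3)
  24 ↦ (0,4)
  25 ↦ (1,4)
  26 ↦ (2,4)
  27 ↦ (3,4)
  28 ↦ (4,4)
  29 ↦ (5,4)
distinct pairs in image: 30 / 30 needed
  → bijection onto A×B; projections well-typed.

Answer: VALID PRODUCT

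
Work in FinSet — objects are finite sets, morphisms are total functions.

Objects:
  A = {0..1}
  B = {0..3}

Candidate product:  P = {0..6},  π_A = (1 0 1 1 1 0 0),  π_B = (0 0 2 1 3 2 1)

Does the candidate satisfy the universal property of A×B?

|A|·|B| = 2·4 = 8;  |P| = 7
  → cardinalities differ; no bijection possible.

Answer: NOT A VALID PRODUCT — |P|=7 ≠ |A|·|B|=8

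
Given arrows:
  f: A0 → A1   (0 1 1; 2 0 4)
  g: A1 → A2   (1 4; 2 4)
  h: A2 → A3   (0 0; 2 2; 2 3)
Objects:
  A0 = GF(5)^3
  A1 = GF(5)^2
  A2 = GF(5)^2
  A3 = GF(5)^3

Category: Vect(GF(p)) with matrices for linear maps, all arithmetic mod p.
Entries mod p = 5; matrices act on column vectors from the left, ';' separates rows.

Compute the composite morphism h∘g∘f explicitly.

Answer: (0 0 0; 2 1 0; 0 3 3)

Trace:
  e0=⟨1,0,0⟩ f→⟨0,2⟩ g→⟨3,3⟩ h→⟨0,2,0⟩
  e1=⟨0,1,0⟩ f→⟨1,0⟩ g→⟨1,2⟩ h→⟨0,1,3⟩
  e2=⟨0,0,1⟩ f→⟨1,4⟩ g→⟨2,3⟩ h→⟨0,0,3⟩
result: (0 0 0; 2 1 0; 0 3 3)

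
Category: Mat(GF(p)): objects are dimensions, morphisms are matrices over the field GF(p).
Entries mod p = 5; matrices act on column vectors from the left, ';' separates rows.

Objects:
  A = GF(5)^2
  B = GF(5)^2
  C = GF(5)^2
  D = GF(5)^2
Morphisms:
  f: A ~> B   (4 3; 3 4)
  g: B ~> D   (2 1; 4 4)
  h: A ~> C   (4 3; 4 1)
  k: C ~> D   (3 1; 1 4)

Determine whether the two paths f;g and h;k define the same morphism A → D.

Answer: DOES NOT COMMUTE

Work:
Path 1 = f;g:
  e0=[1,0] f~>[4,3] g~>[1,3]
  e1=[0,1] f~>[3,4] g~>[0,3]
  ⟦path⟧₁ = (1 0; 3 3)
Path 2 = h;k:
  e0=[1,0] h~>[4,4] k~>[1,0]
  e1=[0,1] h~>[3,1] k~>[0,2]
  ⟦path⟧₂ = (1 0; 0 2)
Equal? distinct morphisms ✗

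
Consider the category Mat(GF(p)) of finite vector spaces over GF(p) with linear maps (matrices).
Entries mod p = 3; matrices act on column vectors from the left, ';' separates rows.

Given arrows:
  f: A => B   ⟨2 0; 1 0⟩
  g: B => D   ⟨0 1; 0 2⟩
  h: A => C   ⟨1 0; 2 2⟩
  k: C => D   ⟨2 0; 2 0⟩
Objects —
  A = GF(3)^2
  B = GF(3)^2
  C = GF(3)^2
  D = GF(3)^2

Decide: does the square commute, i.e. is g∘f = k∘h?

Answer: DOES NOT COMMUTE

Derivation:
Path 1 = f;g:
  e0=(1,0) f=>(2,1) g=>(1,2)
  e1=(0,1) f=>(0,0) g=>(0,0)
  ⟦path⟧₁ = ⟨1 0; 2 0⟩
Path 2 = h;k:
  e0=(1,0) h=>(1,2) k=>(2,2)
  e1=(0,1) h=>(0,2) k=>(0,0)
  ⟦path⟧₂ = ⟨2 0; 2 0⟩
Equal? distinct morphisms ✗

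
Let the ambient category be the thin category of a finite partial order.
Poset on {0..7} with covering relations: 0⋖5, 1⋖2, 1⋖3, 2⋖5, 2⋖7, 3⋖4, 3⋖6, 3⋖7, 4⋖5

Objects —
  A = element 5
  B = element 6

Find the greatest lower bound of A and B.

Answer: A∧B = 3

Trace:
{x : x≤A ∧ x≤B} = {1,3}  (A=5, B=6)
  1 ≤ 3
  3 ≤ 3
glb = 3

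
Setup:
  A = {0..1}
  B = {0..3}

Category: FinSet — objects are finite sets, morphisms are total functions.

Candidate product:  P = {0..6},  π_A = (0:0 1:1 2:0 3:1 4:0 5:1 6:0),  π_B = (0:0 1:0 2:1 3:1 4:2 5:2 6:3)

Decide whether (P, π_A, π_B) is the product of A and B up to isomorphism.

Answer: NOT A VALID PRODUCT — |P|=7 ≠ |A|·|B|=8

Work:
|A|·|B| = 2·4 = 8;  |P| = 7
  → cardinalities differ; no bijection possible.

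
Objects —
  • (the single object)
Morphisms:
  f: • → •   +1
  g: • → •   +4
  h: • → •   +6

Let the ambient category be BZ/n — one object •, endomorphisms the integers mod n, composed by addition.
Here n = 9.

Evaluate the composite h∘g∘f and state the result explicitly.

  0 +1≡1 +4≡5 +6≡2  (mod 9)
result: +2

Answer: +2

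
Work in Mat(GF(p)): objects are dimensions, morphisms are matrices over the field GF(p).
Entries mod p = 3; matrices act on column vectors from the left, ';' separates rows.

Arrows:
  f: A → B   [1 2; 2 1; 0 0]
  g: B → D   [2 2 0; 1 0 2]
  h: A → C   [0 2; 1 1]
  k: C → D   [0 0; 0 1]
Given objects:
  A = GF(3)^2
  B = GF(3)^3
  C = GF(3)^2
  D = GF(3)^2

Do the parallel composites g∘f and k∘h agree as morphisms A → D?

Answer: DOES NOT COMMUTE

Derivation:
Along f;g (path 1):
  e0=(1,0) f→(1,2,0) g→(0,1)
  e1=(0,1) f→(2,1,0) g→(0,2)
  ⟦path⟧₁ = [0 0; 1 2]
Along h;k (path 2):
  e0=(1,0) h→(0,1) k→(0,1)
  e1=(0,1) h→(2,1) k→(0,1)
  ⟦path⟧₂ = [0 0; 1 1]
Equal? distinct morphisms ✗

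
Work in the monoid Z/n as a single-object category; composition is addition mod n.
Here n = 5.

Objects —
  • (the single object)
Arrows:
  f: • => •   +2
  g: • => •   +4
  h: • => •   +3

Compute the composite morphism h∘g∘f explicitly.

  0 +2≡2 +4≡1 +3≡4  (mod 5)
result: +4

Answer: +4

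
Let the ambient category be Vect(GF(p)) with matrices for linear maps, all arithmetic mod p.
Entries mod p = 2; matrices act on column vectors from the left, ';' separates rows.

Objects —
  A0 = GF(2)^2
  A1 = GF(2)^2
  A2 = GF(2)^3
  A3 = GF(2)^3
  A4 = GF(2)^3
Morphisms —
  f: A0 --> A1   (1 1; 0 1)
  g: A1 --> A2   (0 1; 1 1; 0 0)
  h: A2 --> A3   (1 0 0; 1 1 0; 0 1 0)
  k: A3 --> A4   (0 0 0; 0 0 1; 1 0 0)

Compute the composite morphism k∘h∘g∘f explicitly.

Answer: (0 0; 1 0; 0 1)

Trace:
  e0=⟨1,0⟩ f-->⟨1,0⟩ g-->⟨0,1,0⟩ h-->⟨0,1,1⟩ k-->⟨0,1,0⟩
  e1=⟨0,1⟩ f-->⟨1,1⟩ g-->⟨1,0,0⟩ h-->⟨1,1,0⟩ k-->⟨0,0,1⟩
result: (0 0; 1 0; 0 1)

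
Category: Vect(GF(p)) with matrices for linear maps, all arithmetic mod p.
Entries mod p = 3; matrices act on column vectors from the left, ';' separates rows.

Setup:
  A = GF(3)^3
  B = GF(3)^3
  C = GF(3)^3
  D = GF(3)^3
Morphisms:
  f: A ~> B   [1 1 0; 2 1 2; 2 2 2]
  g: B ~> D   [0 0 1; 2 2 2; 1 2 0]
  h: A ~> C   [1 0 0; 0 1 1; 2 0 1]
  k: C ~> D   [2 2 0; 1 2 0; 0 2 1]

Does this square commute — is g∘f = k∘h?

Answer: DOES NOT COMMUTE

Derivation:
1) trace f;g:
  e0=[1,0,0] f~>[1,2,2] g~>[2,1,2]
  e1=[0,1,0] f~>[1,1,2] g~>[2,2,0]
  e2=[0,0,1] f~>[0,2,2] g~>[2,2,1]
  result₁ = [2 2 2; 1 2 2; 2 0 1]
2) trace h;k:
  e0=[1,0,0] h~>[1,0,2] k~>[2,1,2]
  e1=[0,1,0] h~>[0,1,0] k~>[2,2,2]
  e2=[0,0,1] h~>[0,1,1] k~>[2,2,0]
  result₂ = [2 2 2; 1 2 2; 2 2 0]
Equal? distinct morphisms ✗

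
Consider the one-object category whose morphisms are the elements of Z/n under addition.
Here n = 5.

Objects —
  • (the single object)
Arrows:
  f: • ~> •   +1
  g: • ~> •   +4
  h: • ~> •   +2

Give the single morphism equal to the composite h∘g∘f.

Answer: +2

Trace:
  0 +1≡1 +4≡0 +2≡2  (mod 5)
composite: +2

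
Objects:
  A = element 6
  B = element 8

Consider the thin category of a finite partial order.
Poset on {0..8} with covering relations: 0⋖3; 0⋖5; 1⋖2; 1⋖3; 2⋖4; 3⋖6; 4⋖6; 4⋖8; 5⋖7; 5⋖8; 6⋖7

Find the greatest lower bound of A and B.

Common predecessors of 6,8: {0,1,2,4}
  maximal lower bounds 0 and 4 are incomparable: neither 0≤4 nor 4≤0
→ no greatest lower bound exists

Answer: NO MEET EXISTS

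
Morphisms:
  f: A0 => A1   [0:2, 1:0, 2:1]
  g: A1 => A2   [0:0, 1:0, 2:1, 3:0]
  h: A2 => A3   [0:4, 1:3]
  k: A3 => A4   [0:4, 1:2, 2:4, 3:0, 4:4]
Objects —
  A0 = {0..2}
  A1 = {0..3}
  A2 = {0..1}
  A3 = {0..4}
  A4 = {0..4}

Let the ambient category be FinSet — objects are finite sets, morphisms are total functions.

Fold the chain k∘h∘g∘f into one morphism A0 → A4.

Answer: [0:0, 1:4, 2:4]

Work:
  0 f=>2 g=>1 h=>3 k=>0
  1 f=>0 g=>0 h=>4 k=>4
  2 f=>1 g=>0 h=>4 k=>4
⟦path⟧: [0:0, 1:4, 2:4]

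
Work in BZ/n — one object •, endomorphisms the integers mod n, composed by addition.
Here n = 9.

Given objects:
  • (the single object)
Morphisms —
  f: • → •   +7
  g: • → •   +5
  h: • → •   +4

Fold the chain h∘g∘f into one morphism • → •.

Answer: +7

Derivation:
  0 +7≡7 +5≡3 +4≡7  (mod 9)
⟦path⟧: +7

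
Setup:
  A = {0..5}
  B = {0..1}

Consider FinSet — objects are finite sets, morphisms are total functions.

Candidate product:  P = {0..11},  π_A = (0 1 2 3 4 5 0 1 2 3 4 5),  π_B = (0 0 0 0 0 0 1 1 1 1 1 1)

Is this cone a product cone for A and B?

Answer: VALID PRODUCT

Work:
|A|·|B| = 6·2 = 12;  |P| = 12
Check the pairing map k ↦ (π_A(k), π_B(k)):
  0 -> (0,0)
  1 -> (1,0)
  2 -> (2,0)
  3 -> (3,0)
  4 -> (4,0)
  5 -> (5,0)
  6 -> (0,1)
  7 -> (1,1)
  8 -> (2,1)
  9 -> (3,1)
  10 -> (4,1)
  11 -> (5,1)
distinct pairs in image: 12 / 12 needed
  → bijection onto A×B; projections well-typed.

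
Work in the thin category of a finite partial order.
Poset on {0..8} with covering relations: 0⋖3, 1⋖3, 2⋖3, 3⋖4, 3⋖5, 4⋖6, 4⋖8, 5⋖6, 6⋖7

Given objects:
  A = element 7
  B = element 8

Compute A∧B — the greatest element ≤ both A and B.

Answer: A∧B = 4

Derivation:
{x : x<=A ∧ x<=B} = {0,1,2,3,4}  (A=7, B=8)
  0 <= 4
  1 <= 4
  2 <= 4
  3 <= 4
  4 <= 4
glb = 4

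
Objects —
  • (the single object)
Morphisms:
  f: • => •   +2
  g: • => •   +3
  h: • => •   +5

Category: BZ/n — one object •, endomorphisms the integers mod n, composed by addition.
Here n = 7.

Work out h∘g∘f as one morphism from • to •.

Answer: +3

Work:
  0 +2≡2 +3≡5 +5≡3  (mod 7)
composite: +3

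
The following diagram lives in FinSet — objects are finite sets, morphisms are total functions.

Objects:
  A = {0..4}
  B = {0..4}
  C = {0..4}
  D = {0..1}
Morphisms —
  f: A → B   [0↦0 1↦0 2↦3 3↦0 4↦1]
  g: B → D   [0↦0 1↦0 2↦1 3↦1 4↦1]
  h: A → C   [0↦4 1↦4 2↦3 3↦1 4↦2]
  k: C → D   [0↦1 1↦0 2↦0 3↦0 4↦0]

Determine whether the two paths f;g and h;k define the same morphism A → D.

1) trace f;g:
  0 f→0 g→0
  1 f→0 g→0
  2 f→3 g→1
  3 f→0 g→0
  4 f→1 g→0
  ⟦path⟧₁ = [0↦0 1↦0 2↦1 3↦0 4↦0]
2) trace h;k:
  0 h→4 k→0
  1 h→4 k→0
  2 h→3 k→0
  3 h→1 k→0
  4 h→2 k→0
  ⟦path⟧₂ = [0↦0 1↦0 2↦0 3↦0 4↦0]
Equal? distinct morphisms ✗

Answer: DOES NOT COMMUTE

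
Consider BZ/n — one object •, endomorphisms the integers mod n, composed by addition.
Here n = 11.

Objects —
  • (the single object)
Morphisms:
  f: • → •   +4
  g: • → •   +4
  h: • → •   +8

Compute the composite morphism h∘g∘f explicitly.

  0 +4≡4 +4≡8 +8≡5  (mod 11)
composite: +5

Answer: +5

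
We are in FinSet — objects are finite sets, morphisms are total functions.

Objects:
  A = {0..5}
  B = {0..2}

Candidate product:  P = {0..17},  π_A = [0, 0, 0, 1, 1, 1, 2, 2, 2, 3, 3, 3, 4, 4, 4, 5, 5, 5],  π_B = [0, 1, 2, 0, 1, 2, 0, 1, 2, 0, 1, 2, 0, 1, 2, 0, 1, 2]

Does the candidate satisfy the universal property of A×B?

Answer: VALID PRODUCT

Work:
|A|·|B| = 6·3 = 18;  |P| = 18
Check the pairing map k ↦ (π_A(k), π_B(k)):
  0 : (0,0)
  1 : (0,1)
  2 : (0,2)
  3 : (1,0)
  4 : (1,1)
  5 : (1,2)
  6 : (2,0)
  7 : (2,1)
  8 : (2,2)
  9 : (3,0)
  10 : (3,1)
  11 : (3,2)
  12 : (4,0)
  13 : (4,1)
  14 : (4,2)
  15 : (5,0)
  16 : (5,1)
  17 : (5,2)
distinct pairs in image: 18 / 18 needed
  → bijection onto A×B; projections well-typed.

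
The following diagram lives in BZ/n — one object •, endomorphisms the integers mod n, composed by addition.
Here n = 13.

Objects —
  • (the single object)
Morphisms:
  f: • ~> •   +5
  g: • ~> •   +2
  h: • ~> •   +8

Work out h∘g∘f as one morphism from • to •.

  0 +5≡5 +2≡7 +8≡2  (mod 13)
result: +2

Answer: +2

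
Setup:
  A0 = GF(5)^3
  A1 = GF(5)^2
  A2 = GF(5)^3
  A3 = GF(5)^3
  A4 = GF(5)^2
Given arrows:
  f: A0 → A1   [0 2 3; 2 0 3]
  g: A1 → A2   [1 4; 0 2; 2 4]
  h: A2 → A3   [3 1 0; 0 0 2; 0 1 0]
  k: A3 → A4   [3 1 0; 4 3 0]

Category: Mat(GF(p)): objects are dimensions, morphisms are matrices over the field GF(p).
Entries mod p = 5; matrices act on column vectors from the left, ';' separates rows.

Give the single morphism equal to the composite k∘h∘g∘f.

  e0=[1,0,0] f→[0,2] g→[3,4,3] h→[3,1,4] k→[0,0]
  e1=[0,1,0] f→[2,0] g→[2,0,4] h→[1,3,0] k→[1,3]
  e2=[0,0,1] f→[3,3] g→[0,1,3] h→[1,1,1] k→[4,2]
composite: [0 1 4; 0 3 2]

Answer: [0 1 4; 0 3 2]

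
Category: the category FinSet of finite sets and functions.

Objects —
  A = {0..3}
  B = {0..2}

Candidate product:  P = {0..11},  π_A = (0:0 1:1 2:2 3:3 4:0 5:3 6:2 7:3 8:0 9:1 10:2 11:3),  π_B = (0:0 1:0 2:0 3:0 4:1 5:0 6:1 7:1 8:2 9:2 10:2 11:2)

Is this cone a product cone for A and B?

|A|·|B| = 4·3 = 12;  |P| = 12
Check the pairing map k ↦ (π_A(k), π_B(k)):
  0 : (0,0)
  1 : (1,0)
  2 : (2,0)
  3 : (3,0)
  4 : (0,1)
  5 : (3,0)  ✗ repeats pair of k=3
  6 : (2,1)
  7 : (3,1)
  8 : (0,2)
  9 : (1,2)
  10 : (2,2)
  11 : (3,2)
distinct pairs in image: 11 / 12 needed
  → (3,0) hit at k=3 and k=5

Answer: NOT A VALID PRODUCT — duplicate pair at indices 3,5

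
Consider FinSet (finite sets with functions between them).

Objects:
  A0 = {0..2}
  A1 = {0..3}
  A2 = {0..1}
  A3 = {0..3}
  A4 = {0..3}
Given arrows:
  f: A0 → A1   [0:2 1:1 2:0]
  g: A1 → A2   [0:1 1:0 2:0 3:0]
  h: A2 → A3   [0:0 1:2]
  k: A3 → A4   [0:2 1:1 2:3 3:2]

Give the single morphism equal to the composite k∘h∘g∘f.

  0 f→2 g→0 h→0 k→2
  1 f→1 g→0 h→0 k→2
  2 f→0 g→1 h→2 k→3
⟦path⟧: [0:2 1:2 2:3]

Answer: [0:2 1:2 2:3]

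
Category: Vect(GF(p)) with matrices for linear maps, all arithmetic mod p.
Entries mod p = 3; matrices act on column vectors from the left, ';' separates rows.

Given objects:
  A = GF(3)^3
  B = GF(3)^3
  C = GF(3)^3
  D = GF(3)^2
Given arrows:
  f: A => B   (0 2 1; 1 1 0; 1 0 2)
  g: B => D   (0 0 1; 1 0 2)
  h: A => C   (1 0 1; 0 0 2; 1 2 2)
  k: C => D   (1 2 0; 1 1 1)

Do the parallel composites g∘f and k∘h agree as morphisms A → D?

Path 1 = f;g:
  e0=⟨1,0,0⟩ f=>⟨0,1,1⟩ g=>⟨1,2⟩
  e1=⟨0,1,0⟩ f=>⟨2,1,0⟩ g=>⟨0,2⟩
  e2=⟨0,0,1⟩ f=>⟨1,0,2⟩ g=>⟨2,2⟩
  result₁ = (1 0 2; 2 2 2)
Path 2 = h;k:
  e0=⟨1,0,0⟩ h=>⟨1,0,1⟩ k=>⟨1,2⟩
  e1=⟨0,1,0⟩ h=>⟨0,0,2⟩ k=>⟨0,2⟩
  e2=⟨0,0,1⟩ h=>⟨1,2,2⟩ k=>⟨2,2⟩
  result₂ = (1 0 2; 2 2 2)
Equal? equal; square commutes

Answer: COMMUTES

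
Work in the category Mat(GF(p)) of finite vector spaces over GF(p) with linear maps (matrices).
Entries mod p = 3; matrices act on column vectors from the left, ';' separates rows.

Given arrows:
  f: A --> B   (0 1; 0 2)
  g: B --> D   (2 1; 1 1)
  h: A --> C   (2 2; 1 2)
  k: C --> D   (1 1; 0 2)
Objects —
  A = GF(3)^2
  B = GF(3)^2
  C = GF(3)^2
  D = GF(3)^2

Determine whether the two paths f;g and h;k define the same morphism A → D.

1) trace f;g:
  e0=⟨1,0⟩ f-->⟨0,0⟩ g-->⟨0,0⟩
  e1=⟨0,1⟩ f-->⟨1,2⟩ g-->⟨1,0⟩
  ⟦path⟧₁ = (0 1; 0 0)
2) trace h;k:
  e0=⟨1,0⟩ h-->⟨2,1⟩ k-->⟨0,2⟩
  e1=⟨0,1⟩ h-->⟨2,2⟩ k-->⟨1,1⟩
  ⟦path⟧₂ = (0 1; 2 1)
Equal? NO — does not commute

Answer: DOES NOT COMMUTE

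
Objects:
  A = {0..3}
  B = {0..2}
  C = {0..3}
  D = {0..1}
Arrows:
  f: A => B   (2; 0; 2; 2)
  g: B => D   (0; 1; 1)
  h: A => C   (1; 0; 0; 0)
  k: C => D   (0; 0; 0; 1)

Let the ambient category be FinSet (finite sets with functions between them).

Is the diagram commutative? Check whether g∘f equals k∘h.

Answer: DOES NOT COMMUTE

Trace:
1) trace f;g:
  0 f=>2 g=>1
  1 f=>0 g=>0
  2 f=>2 g=>1
  3 f=>2 g=>1
  result₁ = (1; 0; 1; 1)
2) trace h;k:
  0 h=>1 k=>0
  1 h=>0 k=>0
  2 h=>0 k=>0
  3 h=>0 k=>0
  result₂ = (0; 0; 0; 0)
Equal? differ; not commutative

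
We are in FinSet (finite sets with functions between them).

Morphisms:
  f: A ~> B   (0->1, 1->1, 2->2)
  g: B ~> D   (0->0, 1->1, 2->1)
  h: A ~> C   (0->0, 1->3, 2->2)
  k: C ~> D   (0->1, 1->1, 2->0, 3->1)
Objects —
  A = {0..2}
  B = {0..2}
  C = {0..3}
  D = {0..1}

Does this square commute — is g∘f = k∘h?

Answer: DOES NOT COMMUTE

Work:
Path 1 = f;g:
  0 f~>1 g~>1
  1 f~>1 g~>1
  2 f~>2 g~>1
  ⟦path⟧₁ = (0->1, 1->1, 2->1)
Path 2 = h;k:
  0 h~>0 k~>1
  1 h~>3 k~>1
  2 h~>2 k~>0
  ⟦path⟧₂ = (0->1, 1->1, 2->0)
Equal? NO — does not commute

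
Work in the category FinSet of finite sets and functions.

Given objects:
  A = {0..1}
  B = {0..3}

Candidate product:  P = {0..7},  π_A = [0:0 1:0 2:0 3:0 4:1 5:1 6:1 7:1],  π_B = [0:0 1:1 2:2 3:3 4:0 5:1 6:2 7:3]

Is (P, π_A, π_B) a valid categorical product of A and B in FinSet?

Answer: VALID PRODUCT

Derivation:
|A|·|B| = 2·4 = 8;  |P| = 8
Check the pairing map k ↦ (π_A(k), π_B(k)):
  0 : (0,0)
  1 : (0,1)
  2 : (0,2)
  3 : (0,3)
  4 : (1,0)
  5 : (1,1)
  6 : (1,2)
  7 : (1,3)
distinct pairs in image: 8 / 8 needed
  → bijection onto A×B; projections well-typed.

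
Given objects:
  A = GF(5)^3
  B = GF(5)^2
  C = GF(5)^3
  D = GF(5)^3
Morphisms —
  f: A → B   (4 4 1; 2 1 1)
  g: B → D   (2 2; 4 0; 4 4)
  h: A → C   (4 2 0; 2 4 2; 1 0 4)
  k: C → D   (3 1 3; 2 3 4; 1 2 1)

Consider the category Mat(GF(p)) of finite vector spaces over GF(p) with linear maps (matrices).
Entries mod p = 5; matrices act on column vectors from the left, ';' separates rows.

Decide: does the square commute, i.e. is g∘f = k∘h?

Along f;g (path 1):
  e0=[1,0,0] f→[4,2] g→[2,1,4]
  e1=[0,1,0] f→[4,1] g→[0,1,0]
  e2=[0,0,1] f→[1,1] g→[4,4,3]
  result₁ = (2 0 4; 1 1 4; 4 0 3)
Along h;k (path 2):
  e0=[1,0,0] h→[4,2,1] k→[2,3,4]
  e1=[0,1,0] h→[2,4,0] k→[0,1,0]
  e2=[0,0,1] h→[0,2,4] k→[4,2,3]
  result₂ = (2 0 4; 3 1 2; 4 0 3)
Equal? distinct morphisms ✗

Answer: DOES NOT COMMUTE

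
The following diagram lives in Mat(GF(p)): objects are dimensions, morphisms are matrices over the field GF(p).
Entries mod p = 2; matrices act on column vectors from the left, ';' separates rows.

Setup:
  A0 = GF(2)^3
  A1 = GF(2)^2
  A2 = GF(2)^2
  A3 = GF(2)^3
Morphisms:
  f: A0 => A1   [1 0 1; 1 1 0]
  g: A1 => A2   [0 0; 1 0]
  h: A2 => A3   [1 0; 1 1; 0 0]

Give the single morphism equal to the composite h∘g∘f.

  e0=(1,0,0) f=>(1,1) g=>(0,1) h=>(0,1,0)
  e1=(0,1,0) f=>(0,1) g=>(0,0) h=>(0,0,0)
  e2=(0,0,1) f=>(1,0) g=>(0,1) h=>(0,1,0)
⟦path⟧: [0 0 0; 1 0 1; 0 0 0]

Answer: [0 0 0; 1 0 1; 0 0 0]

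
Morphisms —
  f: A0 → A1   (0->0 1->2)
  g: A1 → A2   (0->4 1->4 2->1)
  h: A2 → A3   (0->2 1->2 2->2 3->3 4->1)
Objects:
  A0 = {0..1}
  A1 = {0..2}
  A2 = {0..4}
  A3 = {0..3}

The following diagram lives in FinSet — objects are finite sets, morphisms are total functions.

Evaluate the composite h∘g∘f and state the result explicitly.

Answer: (0->1 1->2)

Trace:
  0 f→0 g→4 h→1
  1 f→2 g→1 h→2
⟦path⟧: (0->1 1->2)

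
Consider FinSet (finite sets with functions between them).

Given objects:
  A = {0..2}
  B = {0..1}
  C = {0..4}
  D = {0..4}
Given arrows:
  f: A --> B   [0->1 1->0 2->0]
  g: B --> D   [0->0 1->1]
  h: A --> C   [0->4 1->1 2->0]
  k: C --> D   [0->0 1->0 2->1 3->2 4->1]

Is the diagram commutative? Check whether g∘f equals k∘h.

Along f;g (path 1):
  0 f-->1 g-->1
  1 f-->0 g-->0
  2 f-->0 g-->0
  ⟦path⟧₁ = [0->1 1->0 2->0]
Along h;k (path 2):
  0 h-->4 k-->1
  1 h-->1 k-->0
  2 h-->0 k-->0
  ⟦path⟧₂ = [0->1 1->0 2->0]
Equal? YES — commutes

Answer: COMMUTES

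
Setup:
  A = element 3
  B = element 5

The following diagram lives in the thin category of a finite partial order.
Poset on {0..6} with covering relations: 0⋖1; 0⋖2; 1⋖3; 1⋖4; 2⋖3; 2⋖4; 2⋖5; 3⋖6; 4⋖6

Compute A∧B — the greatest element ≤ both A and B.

Answer: A∧B = 2

Trace:
Lower bounds of A=3 and B=5: {0,2}
  0 ⊑ 2
  2 ⊑ 2
glb = 2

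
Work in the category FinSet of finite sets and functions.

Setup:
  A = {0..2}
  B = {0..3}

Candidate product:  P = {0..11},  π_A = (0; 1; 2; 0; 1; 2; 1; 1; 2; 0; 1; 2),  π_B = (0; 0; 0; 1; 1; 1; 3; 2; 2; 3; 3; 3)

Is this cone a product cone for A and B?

Answer: NOT A VALID PRODUCT — duplicate pair at indices 10,6

Trace:
|A|·|B| = 3·4 = 12;  |P| = 12
Check the pairing map k ↦ (π_A(k), π_B(k)):
  0 : (0,0)
  1 : (1,0)
  2 : (2,0)
  3 : (0,1)
  4 : (1,1)
  5 : (2,1)
  6 : (1,3)
  7 : (1,2)
  8 : (2,2)
  9 : (0,3)
  10 : (1,3)  ✗ repeats pair of k=6
  11 : (2,3)
distinct pairs in image: 11 / 12 needed
  → (1,3) hit at k=6 and k=10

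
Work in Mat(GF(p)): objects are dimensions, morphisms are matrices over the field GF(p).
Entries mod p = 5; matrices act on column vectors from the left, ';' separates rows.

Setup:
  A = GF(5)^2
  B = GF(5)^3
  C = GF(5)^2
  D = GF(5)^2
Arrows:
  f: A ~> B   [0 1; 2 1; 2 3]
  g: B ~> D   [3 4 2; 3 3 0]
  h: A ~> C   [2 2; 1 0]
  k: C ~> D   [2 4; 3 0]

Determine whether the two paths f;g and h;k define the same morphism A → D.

Along f;g (path 1):
  e0=(1,0) f~>(0,2,2) g~>(2,1)
  e1=(0,1) f~>(1,1,3) g~>(3,1)
  composite₁ = [2 3; 1 1]
Along h;k (path 2):
  e0=(1,0) h~>(2,1) k~>(3,1)
  e1=(0,1) h~>(2,0) k~>(4,1)
  composite₂ = [3 4; 1 1]
Equal? distinct morphisms ✗

Answer: DOES NOT COMMUTE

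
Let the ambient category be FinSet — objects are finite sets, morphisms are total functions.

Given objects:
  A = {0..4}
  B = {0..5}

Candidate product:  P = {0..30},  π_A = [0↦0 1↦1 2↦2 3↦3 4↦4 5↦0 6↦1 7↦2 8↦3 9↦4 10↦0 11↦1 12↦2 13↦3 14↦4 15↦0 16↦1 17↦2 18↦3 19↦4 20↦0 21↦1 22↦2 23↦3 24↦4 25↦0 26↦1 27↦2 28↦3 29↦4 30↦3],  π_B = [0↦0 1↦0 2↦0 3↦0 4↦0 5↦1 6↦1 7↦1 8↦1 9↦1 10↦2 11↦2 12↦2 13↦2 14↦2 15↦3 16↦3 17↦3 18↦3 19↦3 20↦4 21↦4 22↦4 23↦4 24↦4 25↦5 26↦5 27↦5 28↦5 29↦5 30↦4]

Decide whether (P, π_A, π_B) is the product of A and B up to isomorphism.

|A|·|B| = 5·6 = 30;  |P| = 31
  → cardinalities differ; no bijection possible.

Answer: NOT A VALID PRODUCT — |P|=31 ≠ |A|·|B|=30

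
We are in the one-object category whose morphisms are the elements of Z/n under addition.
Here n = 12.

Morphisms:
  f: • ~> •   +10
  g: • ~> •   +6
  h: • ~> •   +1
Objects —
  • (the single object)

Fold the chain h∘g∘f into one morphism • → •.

Answer: +5

Work:
  0 +10≡10 +6≡4 +1≡5  (mod 12)
result: +5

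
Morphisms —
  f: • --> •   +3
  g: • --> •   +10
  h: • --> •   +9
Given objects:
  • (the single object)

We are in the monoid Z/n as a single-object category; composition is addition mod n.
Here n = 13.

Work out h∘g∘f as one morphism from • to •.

  0 +3≡3 +10≡0 +9≡9  (mod 13)
composite: +9

Answer: +9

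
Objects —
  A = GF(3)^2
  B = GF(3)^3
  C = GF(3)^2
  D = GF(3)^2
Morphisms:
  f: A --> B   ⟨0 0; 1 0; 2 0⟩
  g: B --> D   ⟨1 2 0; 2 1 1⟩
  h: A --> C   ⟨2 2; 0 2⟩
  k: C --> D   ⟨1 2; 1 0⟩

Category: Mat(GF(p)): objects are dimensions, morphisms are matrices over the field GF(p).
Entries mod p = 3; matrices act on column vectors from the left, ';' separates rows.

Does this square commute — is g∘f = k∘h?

Answer: DOES NOT COMMUTE

Work:
Path 1 = f;g:
  e0=⟨1,0⟩ f-->⟨0,1,2⟩ g-->⟨2,0⟩
  e1=⟨0,1⟩ f-->⟨0,0,0⟩ g-->⟨0,0⟩
  ⟦path⟧₁ = ⟨2 0; 0 0⟩
Path 2 = h;k:
  e0=⟨1,0⟩ h-->⟨2,0⟩ k-->⟨2,2⟩
  e1=⟨0,1⟩ h-->⟨2,2⟩ k-->⟨0,2⟩
  ⟦path⟧₂ = ⟨2 0; 2 2⟩
Equal? NO — does not commute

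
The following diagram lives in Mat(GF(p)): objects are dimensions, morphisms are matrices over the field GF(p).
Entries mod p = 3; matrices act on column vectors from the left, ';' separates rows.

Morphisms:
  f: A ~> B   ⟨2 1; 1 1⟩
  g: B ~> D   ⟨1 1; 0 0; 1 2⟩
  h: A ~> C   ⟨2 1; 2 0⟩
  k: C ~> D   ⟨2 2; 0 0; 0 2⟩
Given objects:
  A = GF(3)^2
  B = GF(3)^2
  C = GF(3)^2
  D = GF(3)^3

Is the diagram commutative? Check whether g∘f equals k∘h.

Answer: DOES NOT COMMUTE

Work:
Path 1 = f;g:
  e0=⟨1,0⟩ f~>⟨2,1⟩ g~>⟨0,0,1⟩
  e1=⟨0,1⟩ f~>⟨1,1⟩ g~>⟨2,0,0⟩
  result₁ = ⟨0 2; 0 0; 1 0⟩
Path 2 = h;k:
  e0=⟨1,0⟩ h~>⟨2,2⟩ k~>⟨2,0,1⟩
  e1=⟨0,1⟩ h~>⟨1,0⟩ k~>⟨2,0,0⟩
  result₂ = ⟨2 2; 0 0; 1 0⟩
Equal? distinct morphisms ✗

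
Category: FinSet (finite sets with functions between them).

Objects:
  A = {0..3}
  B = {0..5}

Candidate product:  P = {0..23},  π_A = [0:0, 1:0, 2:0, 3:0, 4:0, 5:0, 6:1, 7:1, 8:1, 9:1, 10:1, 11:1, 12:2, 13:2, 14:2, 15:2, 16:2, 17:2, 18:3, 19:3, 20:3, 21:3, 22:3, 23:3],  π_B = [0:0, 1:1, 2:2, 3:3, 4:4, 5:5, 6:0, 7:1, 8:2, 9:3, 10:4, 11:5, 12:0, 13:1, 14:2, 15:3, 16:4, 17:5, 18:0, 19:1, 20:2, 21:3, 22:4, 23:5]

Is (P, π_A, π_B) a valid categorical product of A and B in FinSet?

|A|·|B| = 4·6 = 24;  |P| = 24
Check the pairing map k ↦ (π_A(k), π_B(k)):
  0 : (0,0)
  1 : (0,1)
  2 : (0,2)
  3 : (0,3)
  4 : (0,4)
  5 : (0,5)
  6 : (1,0)
  7 : (1,1)
  8 : (1,2)
  9 : (1,3)
  10 : (1,4)
  11 : (1,5)
  12 : (2,0)
  13 : (2,1)
  14 : (2,2)
  15 : (2,3)
  16 : (2,4)
  17 : (2,5)
  18 : (3,0)
  19 : (3,1)
  20 : (3,2)
  21 : (3,3)
  22 : (3,4)
  23 : (3,5)
distinct pairs in image: 24 / 24 needed
  → bijection onto A×B; projections well-typed.

Answer: VALID PRODUCT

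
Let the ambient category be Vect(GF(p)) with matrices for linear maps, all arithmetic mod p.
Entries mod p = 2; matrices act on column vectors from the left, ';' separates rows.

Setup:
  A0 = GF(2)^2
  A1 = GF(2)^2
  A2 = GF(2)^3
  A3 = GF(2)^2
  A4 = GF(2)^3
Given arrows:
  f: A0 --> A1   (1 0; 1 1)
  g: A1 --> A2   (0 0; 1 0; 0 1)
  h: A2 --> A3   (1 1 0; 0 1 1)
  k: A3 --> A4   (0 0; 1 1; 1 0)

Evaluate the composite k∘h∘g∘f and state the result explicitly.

Answer: (0 0; 1 1; 1 0)

Trace:
  e0=[1,0] f-->[1,1] g-->[0,1,1] h-->[1,0] k-->[0,1,1]
  e1=[0,1] f-->[0,1] g-->[0,0,1] h-->[0,1] k-->[0,1,0]
result: (0 0; 1 1; 1 0)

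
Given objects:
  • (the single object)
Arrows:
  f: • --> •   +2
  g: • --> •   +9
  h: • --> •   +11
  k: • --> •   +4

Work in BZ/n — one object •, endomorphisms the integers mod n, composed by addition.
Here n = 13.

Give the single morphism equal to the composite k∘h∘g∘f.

Answer: +0

Derivation:
  0 +2≡2 +9≡11 +11≡9 +4≡0  (mod 13)
⟦path⟧: +0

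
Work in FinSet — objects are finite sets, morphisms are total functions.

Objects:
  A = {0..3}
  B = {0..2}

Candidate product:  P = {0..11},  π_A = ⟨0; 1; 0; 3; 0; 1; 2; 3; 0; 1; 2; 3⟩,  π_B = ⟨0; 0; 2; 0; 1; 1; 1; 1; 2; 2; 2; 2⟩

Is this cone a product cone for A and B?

|A|·|B| = 4·3 = 12;  |P| = 12
Check the pairing map k ↦ (π_A(k), π_B(k)):
  0 ↦ (0,0)
  1 ↦ (1,0)
  2 ↦ (0,2)
  3 ↦ (3,0)
  4 ↦ (0,1)
  5 ↦ (1,1)
  6 ↦ (2,1)
  7 ↦ (3,1)
  8 ↦ (0,2)  ✗ repeats pair of k=2
  9 ↦ (1,2)
  10 ↦ (2,2)
  11 ↦ (3,2)
distinct pairs in image: 11 / 12 needed
  → (0,2) hit at k=2 and k=8

Answer: NOT A VALID PRODUCT — duplicate pair at indices 8,2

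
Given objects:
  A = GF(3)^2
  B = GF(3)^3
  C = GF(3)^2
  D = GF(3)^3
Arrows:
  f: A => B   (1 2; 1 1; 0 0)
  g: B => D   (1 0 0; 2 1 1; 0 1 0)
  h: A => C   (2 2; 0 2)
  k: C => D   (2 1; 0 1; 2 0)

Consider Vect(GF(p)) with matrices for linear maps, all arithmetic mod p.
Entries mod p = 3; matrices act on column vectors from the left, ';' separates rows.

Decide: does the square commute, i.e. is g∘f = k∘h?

Along f;g (path 1):
  e0=(1,0) f=>(1,1,0) g=>(1,0,1)
  e1=(0,1) f=>(2,1,0) g=>(2,2,1)
  ⟦path⟧₁ = (1 2; 0 2; 1 1)
Along h;k (path 2):
  e0=(1,0) h=>(2,0) k=>(1,0,1)
  e1=(0,1) h=>(2,2) k=>(0,2,1)
  ⟦path⟧₂ = (1 0; 0 2; 1 1)
Equal? NO — does not commute

Answer: DOES NOT COMMUTE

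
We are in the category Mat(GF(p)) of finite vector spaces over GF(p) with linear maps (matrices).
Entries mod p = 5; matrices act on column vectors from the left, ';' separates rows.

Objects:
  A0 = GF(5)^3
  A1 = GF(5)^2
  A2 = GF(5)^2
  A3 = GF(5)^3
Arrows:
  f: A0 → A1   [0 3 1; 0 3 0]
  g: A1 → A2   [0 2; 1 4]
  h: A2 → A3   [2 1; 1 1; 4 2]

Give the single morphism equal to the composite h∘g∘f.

Answer: [0 2 1; 0 1 1; 0 4 2]

Work:
  e0=(1,0,0) f→(0,0) g→(0,0) h→(0,0,0)
  e1=(0,1,0) f→(3,3) g→(1,0) h→(2,1,4)
  e2=(0,0,1) f→(1,0) g→(0,1) h→(1,1,2)
⟦path⟧: [0 2 1; 0 1 1; 0 4 2]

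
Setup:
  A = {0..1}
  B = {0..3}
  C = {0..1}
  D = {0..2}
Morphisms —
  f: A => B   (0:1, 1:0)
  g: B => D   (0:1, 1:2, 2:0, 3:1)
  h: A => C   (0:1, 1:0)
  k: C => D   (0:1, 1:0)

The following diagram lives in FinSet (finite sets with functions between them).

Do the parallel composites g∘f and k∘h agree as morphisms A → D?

Answer: DOES NOT COMMUTE

Trace:
Along f;g (path 1):
  0 f=>1 g=>2
  1 f=>0 g=>1
  result₁ = (0:2, 1:1)
Along h;k (path 2):
  0 h=>1 k=>0
  1 h=>0 k=>1
  result₂ = (0:0, 1:1)
Equal? NO — does not commute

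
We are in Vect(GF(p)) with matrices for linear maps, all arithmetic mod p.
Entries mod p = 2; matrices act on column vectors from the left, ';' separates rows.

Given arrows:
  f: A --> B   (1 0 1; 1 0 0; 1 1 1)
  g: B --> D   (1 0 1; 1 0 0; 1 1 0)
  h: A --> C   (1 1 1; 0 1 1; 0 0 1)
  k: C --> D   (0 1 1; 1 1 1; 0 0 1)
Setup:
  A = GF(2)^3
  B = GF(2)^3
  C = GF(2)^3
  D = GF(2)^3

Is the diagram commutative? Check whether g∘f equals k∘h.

Path 1 = f;g:
  e0=[1,0,0] f-->[1,1,1] g-->[0,1,0]
  e1=[0,1,0] f-->[0,0,1] g-->[1,0,0]
  e2=[0,0,1] f-->[1,0,1] g-->[0,1,1]
  ⟦path⟧₁ = (0 1 0; 1 0 1; 0 0 1)
Path 2 = h;k:
  e0=[1,0,0] h-->[1,0,0] k-->[0,1,0]
  e1=[0,1,0] h-->[1,1,0] k-->[1,0,0]
  e2=[0,0,1] h-->[1,1,1] k-->[0,1,1]
  ⟦path⟧₂ = (0 1 0; 1 0 1; 0 0 1)
Equal? equal; square commutes

Answer: COMMUTES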